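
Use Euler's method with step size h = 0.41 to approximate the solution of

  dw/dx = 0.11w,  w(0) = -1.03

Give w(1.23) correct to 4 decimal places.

Euler: w_{n+1} = w_n + h·f(x_n, w_n).
x=0.000000, w=-1.030000: f=-0.113300 → w ← -1.030000 + 0.41·(-0.113300) = -1.076453
x=0.410000, w=-1.076453: f=-0.118410 → w ← -1.076453 + 0.41·(-0.118410) = -1.125001
x=0.820000, w=-1.125001: f=-0.123750 → w ← -1.125001 + 0.41·(-0.123750) = -1.175739
w(1.23) ≈ -1.1757

-1.1757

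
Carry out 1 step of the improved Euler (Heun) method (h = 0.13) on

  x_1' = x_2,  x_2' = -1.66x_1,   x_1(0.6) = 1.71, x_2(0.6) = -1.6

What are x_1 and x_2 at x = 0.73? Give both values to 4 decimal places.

Heun on (x_1,x_2): k1 = f(x_n, state_n); k2 = f(x_n + h, state_n + h·k1); state_{n+1} = state_n + (h/2)·(k1 + k2).
0.600000: (1.710000, -1.600000)
  k1 = (-1.600000, -2.838600)
  predictor → (1.502000, -1.969018)
  k2 = (-1.969018, -2.493320)
  → (1.478014, -1.946575)
(x_1(0.73), x_2(0.73)) ≈ (1.4780, -1.9466)

1.4780, -1.9466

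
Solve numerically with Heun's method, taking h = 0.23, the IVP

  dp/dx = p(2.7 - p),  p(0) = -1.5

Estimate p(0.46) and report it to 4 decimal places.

-23.7586

Heun: k1 = f(x_n, p_n); k2 = f(x_n + h, p_n + h·k1); p_{n+1} = p_n + (h/2)·(k1 + k2).
x=0.000000, p=-1.500000:
  k1 = f(0.000000, -1.500000) = -6.300000
  k2 = f(0.230000, -2.949000) = -16.658901
  p ← -1.500000 + (0.23/2)·(-6.300000 + (-16.658901)) = -4.140274
x=0.230000, p=-4.140274:
  k1 = f(0.230000, -4.140274) = -28.320604
  k2 = f(0.460000, -10.654013) = -142.273819
  p ← -4.140274 + (0.23/2)·(-28.320604 + (-142.273819)) = -23.758632
p(0.46) ≈ -23.7586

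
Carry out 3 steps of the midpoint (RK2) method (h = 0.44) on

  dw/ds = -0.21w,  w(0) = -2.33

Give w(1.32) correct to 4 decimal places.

Midpoint: k1 = f(s_n, w_n); k2 = f(s_n + h/2, w_n + (h/2)·k1); w_{n+1} = w_n + h·k2.
s=0.000000, w=-2.330000:
  k1 = f(0.000000, -2.330000) = 0.489300
  k2 = f(0.220000, -2.222354) = 0.466694
  w ← -2.330000 + 0.44·0.466694 = -2.124654
s=0.440000, w=-2.124654:
  k1 = f(0.440000, -2.124654) = 0.446177
  k2 = f(0.660000, -2.026495) = 0.425564
  w ← -2.124654 + 0.44·0.425564 = -1.937406
s=0.880000, w=-1.937406:
  k1 = f(0.880000, -1.937406) = 0.406855
  k2 = f(1.100000, -1.847898) = 0.388059
  w ← -1.937406 + 0.44·0.388059 = -1.766661
w(1.32) ≈ -1.7667

-1.7667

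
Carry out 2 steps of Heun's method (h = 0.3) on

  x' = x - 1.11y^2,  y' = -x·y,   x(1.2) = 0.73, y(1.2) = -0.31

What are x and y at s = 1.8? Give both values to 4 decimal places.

Heun on (x,y): k1 = f(s_n, state_n); k2 = f(s_n + h, state_n + h·k1); state_{n+1} = state_n + (h/2)·(k1 + k2).
1.200000: (0.730000, -0.310000)
  k1 = (0.623329, 0.226300)
  predictor → (0.916999, -0.242110)
  k2 = (0.851934, 0.222015)
  → (0.951289, -0.242753)
1.500000: (0.951289, -0.242753)
  k1 = (0.885878, 0.230928)
  predictor → (1.217053, -0.173474)
  k2 = (1.183649, 0.211127)
  → (1.261719, -0.176444)
(x(1.8), y(1.8)) ≈ (1.2617, -0.1764)

1.2617, -0.1764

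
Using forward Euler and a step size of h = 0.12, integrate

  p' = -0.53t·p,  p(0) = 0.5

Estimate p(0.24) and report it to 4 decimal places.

Euler: p_{n+1} = p_n + h·f(t_n, p_n).
t=0.000000, p=0.500000: f=0.000000 → p ← 0.500000 + 0.12·0.000000 = 0.500000
t=0.120000, p=0.500000: f=-0.031800 → p ← 0.500000 + 0.12·(-0.031800) = 0.496184
p(0.24) ≈ 0.4962

0.4962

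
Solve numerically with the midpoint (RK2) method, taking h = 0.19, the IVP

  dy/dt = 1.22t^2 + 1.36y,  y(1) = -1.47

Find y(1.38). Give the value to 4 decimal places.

Midpoint: k1 = f(t_n, y_n); k2 = f(t_n + h/2, y_n + (h/2)·k1); y_{n+1} = y_n + h·k2.
t=1.000000, y=-1.470000:
  k1 = f(1.000000, -1.470000) = -0.779200
  k2 = f(1.095000, -1.544024) = -0.637062
  y ← -1.470000 + 0.19·(-0.637062) = -1.591042
t=1.190000, y=-1.591042:
  k1 = f(1.190000, -1.591042) = -0.436175
  k2 = f(1.285000, -1.632478) = -0.205676
  y ← -1.591042 + 0.19·(-0.205676) = -1.630120
y(1.38) ≈ -1.6301

-1.6301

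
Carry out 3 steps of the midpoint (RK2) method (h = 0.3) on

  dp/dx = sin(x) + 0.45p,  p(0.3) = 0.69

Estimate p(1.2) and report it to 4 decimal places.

Midpoint: k1 = f(x_n, p_n); k2 = f(x_n + h/2, p_n + (h/2)·k1); p_{n+1} = p_n + h·k2.
x=0.300000, p=0.690000:
  k1 = f(0.300000, 0.690000) = 0.606020
  k2 = f(0.450000, 0.780903) = 0.786372
  p ← 0.690000 + 0.3·0.786372 = 0.925912
x=0.600000, p=0.925912:
  k1 = f(0.600000, 0.925912) = 0.981303
  k2 = f(0.750000, 1.073107) = 1.164537
  p ← 0.925912 + 0.3·1.164537 = 1.275273
x=0.900000, p=1.275273:
  k1 = f(0.900000, 1.275273) = 1.357200
  k2 = f(1.050000, 1.478853) = 1.532907
  p ← 1.275273 + 0.3·1.532907 = 1.735145
p(1.2) ≈ 1.7351

1.7351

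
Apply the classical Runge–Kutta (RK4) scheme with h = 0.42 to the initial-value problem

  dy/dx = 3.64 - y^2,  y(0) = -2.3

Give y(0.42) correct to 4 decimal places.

-4.8478

RK4: k1 = f(x_n, y_n); k2 = f(x_n + h/2, y_n + (h/2)·k1); k3 = f(x_n + h/2, y_n + (h/2)·k2); k4 = f(x_n + h, y_n + h·k3); y_{n+1} = y_n + (h/6)·(k1 + 2k2 + 2k3 + k4).
x=0.000000, y=-2.300000:
  k1 = f(0.000000, -2.300000) = -1.650000
  k2 = f(0.210000, -2.646500) = -3.363962
  k3 = f(0.210000, -3.006432) = -5.398634
  k4 = f(0.420000, -4.567426) = -17.221382
  y ← -2.300000 + (0.42/6)·(k1 + 2k2 + 2k3 + k4) = -4.847760
y(0.42) ≈ -4.8478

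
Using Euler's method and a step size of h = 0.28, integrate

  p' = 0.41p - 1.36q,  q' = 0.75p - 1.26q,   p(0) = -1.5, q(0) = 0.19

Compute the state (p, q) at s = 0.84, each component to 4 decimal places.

Euler on (p,q): p_{n+1} = p_n + h·p', q_{n+1} = q_n + h·q'.
0.000000: (-1.500000, 0.190000); f=(-0.873400, -1.364400) → (-1.744552, -0.192032)
0.280000: (-1.744552, -0.192032); f=(-0.454103, -1.066454) → (-1.871701, -0.490639)
0.560000: (-1.871701, -0.490639); f=(-0.100128, -0.785570) → (-1.899737, -0.710599)
(p(0.84), q(0.84)) ≈ (-1.8997, -0.7106)

-1.8997, -0.7106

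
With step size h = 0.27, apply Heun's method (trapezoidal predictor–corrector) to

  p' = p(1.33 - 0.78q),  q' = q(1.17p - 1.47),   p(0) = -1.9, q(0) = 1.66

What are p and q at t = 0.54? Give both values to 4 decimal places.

-2.9643, 0.4258

Heun on (p,q): k1 = f(t_n, state_n); k2 = f(t_n + h, state_n + h·k1); state_{n+1} = state_n + (h/2)·(k1 + k2).
0.000000: (-1.900000, 1.660000)
  k1 = (-0.066880, -6.130380)
  predictor → (-1.918058, 0.004797)
  k2 = (-2.543839, -0.017818)
  → (-2.252447, 0.829993)
0.270000: (-2.252447, 0.829993)
  k1 = (-1.537532, -3.407424)
  predictor → (-2.667581, -0.090011)
  k2 = (-3.735170, 0.413247)
  → (-2.964262, 0.425779)
(p(0.54), q(0.54)) ≈ (-2.9643, 0.4258)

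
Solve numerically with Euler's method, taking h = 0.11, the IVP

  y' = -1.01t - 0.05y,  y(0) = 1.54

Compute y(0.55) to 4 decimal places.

Euler: y_{n+1} = y_n + h·f(t_n, y_n).
t=0.000000, y=1.540000: f=-0.077000 → y ← 1.540000 + 0.11·(-0.077000) = 1.531530
t=0.110000, y=1.531530: f=-0.187677 → y ← 1.531530 + 0.11·(-0.187677) = 1.510886
t=0.220000, y=1.510886: f=-0.297744 → y ← 1.510886 + 0.11·(-0.297744) = 1.478134
t=0.330000, y=1.478134: f=-0.407207 → y ← 1.478134 + 0.11·(-0.407207) = 1.433341
t=0.440000, y=1.433341: f=-0.516067 → y ← 1.433341 + 0.11·(-0.516067) = 1.376574
y(0.55) ≈ 1.3766

1.3766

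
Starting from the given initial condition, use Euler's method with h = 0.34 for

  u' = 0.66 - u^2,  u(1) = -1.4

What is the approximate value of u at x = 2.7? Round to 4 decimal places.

-80.1917

Euler: u_{n+1} = u_n + h·f(x_n, u_n).
x=1.000000, u=-1.400000: f=-1.300000 → u ← -1.400000 + 0.34·(-1.300000) = -1.842000
x=1.340000, u=-1.842000: f=-2.732964 → u ← -1.842000 + 0.34·(-2.732964) = -2.771208
x=1.680000, u=-2.771208: f=-7.019592 → u ← -2.771208 + 0.34·(-7.019592) = -5.157869
x=2.020000, u=-5.157869: f=-25.943615 → u ← -5.157869 + 0.34·(-25.943615) = -13.978698
x=2.360000, u=-13.978698: f=-194.744002 → u ← -13.978698 + 0.34·(-194.744002) = -80.191659
u(2.7) ≈ -80.1917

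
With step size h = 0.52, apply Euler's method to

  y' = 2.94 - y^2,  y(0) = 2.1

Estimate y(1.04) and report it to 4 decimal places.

Euler: y_{n+1} = y_n + h·f(x_n, y_n).
x=0.000000, y=2.100000: f=-1.470000 → y ← 2.100000 + 0.52·(-1.470000) = 1.335600
x=0.520000, y=1.335600: f=1.156173 → y ← 1.335600 + 0.52·1.156173 = 1.936810
y(1.04) ≈ 1.9368

1.9368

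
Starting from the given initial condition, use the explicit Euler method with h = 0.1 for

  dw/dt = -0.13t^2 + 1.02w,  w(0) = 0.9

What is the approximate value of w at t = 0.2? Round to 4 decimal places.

Euler: w_{n+1} = w_n + h·f(t_n, w_n).
t=0.000000, w=0.900000: f=0.918000 → w ← 0.900000 + 0.1·0.918000 = 0.991800
t=0.100000, w=0.991800: f=1.010336 → w ← 0.991800 + 0.1·1.010336 = 1.092834
w(0.2) ≈ 1.0928

1.0928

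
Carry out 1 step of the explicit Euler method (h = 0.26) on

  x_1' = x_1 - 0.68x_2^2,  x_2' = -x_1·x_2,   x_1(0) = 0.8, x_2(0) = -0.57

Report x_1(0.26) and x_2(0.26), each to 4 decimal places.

0.9506, -0.4514

Euler on (x_1,x_2): x_1_{n+1} = x_1_n + h·x_1', x_2_{n+1} = x_2_n + h·x_2'.
0.000000: (0.800000, -0.570000); f=(0.579068, 0.456000) → (0.950558, -0.451440)
(x_1(0.26), x_2(0.26)) ≈ (0.9506, -0.4514)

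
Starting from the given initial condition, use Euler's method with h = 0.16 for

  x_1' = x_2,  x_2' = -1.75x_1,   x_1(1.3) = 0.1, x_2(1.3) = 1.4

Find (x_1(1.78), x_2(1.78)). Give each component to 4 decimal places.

0.7485, 1.1291

Euler on (x_1,x_2): x_1_{n+1} = x_1_n + h·x_1', x_2_{n+1} = x_2_n + h·x_2'.
1.300000: (0.100000, 1.400000); f=(1.400000, -0.175000) → (0.324000, 1.372000)
1.460000: (0.324000, 1.372000); f=(1.372000, -0.567000) → (0.543520, 1.281280)
1.620000: (0.543520, 1.281280); f=(1.281280, -0.951160) → (0.748525, 1.129094)
(x_1(1.78), x_2(1.78)) ≈ (0.7485, 1.1291)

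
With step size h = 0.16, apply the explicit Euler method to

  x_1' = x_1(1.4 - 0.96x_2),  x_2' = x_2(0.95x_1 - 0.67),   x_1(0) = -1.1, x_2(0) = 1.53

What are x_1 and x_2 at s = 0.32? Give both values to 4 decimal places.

-1.1461, 0.8076

Euler on (x_1,x_2): x_1_{n+1} = x_1_n + h·x_1', x_2_{n+1} = x_2_n + h·x_2'.
0.000000: (-1.100000, 1.530000); f=(0.075680, -2.623950) → (-1.087891, 1.110168)
0.160000: (-1.087891, 1.110168); f=(-0.363615, -1.891167) → (-1.146070, 0.807581)
(x_1(0.32), x_2(0.32)) ≈ (-1.1461, 0.8076)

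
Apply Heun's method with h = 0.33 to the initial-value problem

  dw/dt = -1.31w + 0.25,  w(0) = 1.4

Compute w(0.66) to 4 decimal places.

Heun: k1 = f(t_n, w_n); k2 = f(t_n + h, w_n + h·k1); w_{n+1} = w_n + (h/2)·(k1 + k2).
t=0.000000, w=1.400000:
  k1 = f(0.000000, 1.400000) = -1.584000
  k2 = f(0.330000, 0.877280) = -0.899237
  w ← 1.400000 + (0.33/2)·(-1.584000 + (-0.899237)) = 0.990266
t=0.330000, w=0.990266:
  k1 = f(0.330000, 0.990266) = -1.047248
  k2 = f(0.660000, 0.644674) = -0.594523
  w ← 0.990266 + (0.33/2)·(-1.047248 + (-0.594523)) = 0.719374
w(0.66) ≈ 0.7194

0.7194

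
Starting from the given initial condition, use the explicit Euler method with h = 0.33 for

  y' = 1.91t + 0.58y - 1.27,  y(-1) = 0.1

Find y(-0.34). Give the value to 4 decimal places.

Euler: y_{n+1} = y_n + h·f(t_n, y_n).
t=-1.000000, y=0.100000: f=-3.122000 → y ← 0.100000 + 0.33·(-3.122000) = -0.930260
t=-0.670000, y=-0.930260: f=-3.089251 → y ← -0.930260 + 0.33·(-3.089251) = -1.949713
y(-0.34) ≈ -1.9497

-1.9497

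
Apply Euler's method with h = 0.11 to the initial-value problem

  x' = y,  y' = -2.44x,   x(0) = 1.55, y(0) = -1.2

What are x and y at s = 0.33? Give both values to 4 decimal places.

Euler on (x,y): x_{n+1} = x_n + h·x', y_{n+1} = y_n + h·y'.
0.000000: (1.550000, -1.200000); f=(-1.200000, -3.782000) → (1.418000, -1.616020)
0.110000: (1.418000, -1.616020); f=(-1.616020, -3.459920) → (1.240238, -1.996611)
0.220000: (1.240238, -1.996611); f=(-1.996611, -3.026180) → (1.020611, -2.329491)
(x(0.33), y(0.33)) ≈ (1.0206, -2.3295)

1.0206, -2.3295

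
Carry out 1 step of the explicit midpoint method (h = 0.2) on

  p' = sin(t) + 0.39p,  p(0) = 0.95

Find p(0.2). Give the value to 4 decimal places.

Midpoint: k1 = f(t_n, p_n); k2 = f(t_n + h/2, p_n + (h/2)·k1); p_{n+1} = p_n + h·k2.
t=0.000000, p=0.950000:
  k1 = f(0.000000, 0.950000) = 0.370500
  k2 = f(0.100000, 0.987050) = 0.484783
  p ← 0.950000 + 0.2·0.484783 = 1.046957
p(0.2) ≈ 1.0470

1.0470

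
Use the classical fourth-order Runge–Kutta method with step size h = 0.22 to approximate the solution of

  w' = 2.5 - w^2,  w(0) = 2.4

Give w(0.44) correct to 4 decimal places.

RK4: k1 = f(t_n, w_n); k2 = f(t_n + h/2, w_n + (h/2)·k1); k3 = f(t_n + h/2, w_n + (h/2)·k2); k4 = f(t_n + h, w_n + h·k3); w_{n+1} = w_n + (h/6)·(k1 + 2k2 + 2k3 + k4).
t=0.000000, w=2.400000:
  k1 = f(0.000000, 2.400000) = -3.260000
  k2 = f(0.110000, 2.041400) = -1.667314
  k3 = f(0.110000, 2.216595) = -2.413295
  k4 = f(0.220000, 1.869075) = -0.993441
  w ← 2.400000 + (0.22/6)·(k1 + 2k2 + 2k3 + k4) = 1.944796
t=0.220000, w=1.944796:
  k1 = f(0.220000, 1.944796) = -1.282231
  k2 = f(0.330000, 1.803750) = -0.753516
  k3 = f(0.330000, 1.861909) = -0.966705
  k4 = f(0.440000, 1.732121) = -0.500242
  w ← 1.944796 + (0.22/6)·(k1 + 2k2 + 2k3 + k4) = 1.753289
w(0.44) ≈ 1.7533

1.7533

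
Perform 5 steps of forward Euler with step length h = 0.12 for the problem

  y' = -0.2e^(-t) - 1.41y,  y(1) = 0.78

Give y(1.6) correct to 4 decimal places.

0.2847

Euler: y_{n+1} = y_n + h·f(t_n, y_n).
t=1.000000, y=0.780000: f=-1.173376 → y ← 0.780000 + 0.12·(-1.173376) = 0.639195
t=1.120000, y=0.639195: f=-0.966521 → y ← 0.639195 + 0.12·(-0.966521) = 0.523212
t=1.240000, y=0.523212: f=-0.795606 → y ← 0.523212 + 0.12·(-0.795606) = 0.427740
t=1.360000, y=0.427740: f=-0.654445 → y ← 0.427740 + 0.12·(-0.654445) = 0.349206
t=1.480000, y=0.349206: f=-0.537908 → y ← 0.349206 + 0.12·(-0.537908) = 0.284657
y(1.6) ≈ 0.2847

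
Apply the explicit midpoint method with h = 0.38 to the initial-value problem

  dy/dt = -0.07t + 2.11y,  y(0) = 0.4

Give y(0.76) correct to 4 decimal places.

Midpoint: k1 = f(t_n, y_n); k2 = f(t_n + h/2, y_n + (h/2)·k1); y_{n+1} = y_n + h·k2.
t=0.000000, y=0.400000:
  k1 = f(0.000000, 0.400000) = 0.844000
  k2 = f(0.190000, 0.560360) = 1.169060
  y ← 0.400000 + 0.38·1.169060 = 0.844243
t=0.380000, y=0.844243:
  k1 = f(0.380000, 0.844243) = 1.754752
  k2 = f(0.570000, 1.177646) = 2.444932
  y ← 0.844243 + 0.38·2.444932 = 1.773317
y(0.76) ≈ 1.7733

1.7733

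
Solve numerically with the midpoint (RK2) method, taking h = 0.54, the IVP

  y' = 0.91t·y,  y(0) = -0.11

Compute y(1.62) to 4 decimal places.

Midpoint: k1 = f(t_n, y_n); k2 = f(t_n + h/2, y_n + (h/2)·k1); y_{n+1} = y_n + h·k2.
t=0.000000, y=-0.110000:
  k1 = f(0.000000, -0.110000) = 0.000000
  k2 = f(0.270000, -0.110000) = -0.027027
  y ← -0.110000 + 0.54·(-0.027027) = -0.124595
t=0.540000, y=-0.124595:
  k1 = f(0.540000, -0.124595) = -0.061226
  k2 = f(0.810000, -0.141126) = -0.104024
  y ← -0.124595 + 0.54·(-0.104024) = -0.180767
t=1.080000, y=-0.180767:
  k1 = f(1.080000, -0.180767) = -0.177658
  k2 = f(1.350000, -0.228735) = -0.281001
  y ← -0.180767 + 0.54·(-0.281001) = -0.332508
y(1.62) ≈ -0.3325

-0.3325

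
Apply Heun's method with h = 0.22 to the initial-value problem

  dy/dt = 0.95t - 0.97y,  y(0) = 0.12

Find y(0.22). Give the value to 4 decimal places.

Heun: k1 = f(t_n, y_n); k2 = f(t_n + h, y_n + h·k1); y_{n+1} = y_n + (h/2)·(k1 + k2).
t=0.000000, y=0.120000:
  k1 = f(0.000000, 0.120000) = -0.116400
  k2 = f(0.220000, 0.094392) = 0.117440
  y ← 0.120000 + (0.22/2)·(-0.116400 + 0.117440) = 0.120114
y(0.22) ≈ 0.1201

0.1201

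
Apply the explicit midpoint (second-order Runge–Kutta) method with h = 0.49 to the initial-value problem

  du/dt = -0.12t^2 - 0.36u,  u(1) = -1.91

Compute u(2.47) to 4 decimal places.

Midpoint: k1 = f(t_n, u_n); k2 = f(t_n + h/2, u_n + (h/2)·k1); u_{n+1} = u_n + h·k2.
t=1.000000, u=-1.910000:
  k1 = f(1.000000, -1.910000) = 0.567600
  k2 = f(1.245000, -1.770938) = 0.451535
  u ← -1.910000 + 0.49·0.451535 = -1.688748
t=1.490000, u=-1.688748:
  k1 = f(1.490000, -1.688748) = 0.341537
  k2 = f(1.735000, -1.605071) = 0.216599
  u ← -1.688748 + 0.49·0.216599 = -1.582615
t=1.980000, u=-1.582615:
  k1 = f(1.980000, -1.582615) = 0.099293
  k2 = f(2.225000, -1.558288) = -0.033091
  u ← -1.582615 + 0.49·(-0.033091) = -1.598829
u(2.47) ≈ -1.5988

-1.5988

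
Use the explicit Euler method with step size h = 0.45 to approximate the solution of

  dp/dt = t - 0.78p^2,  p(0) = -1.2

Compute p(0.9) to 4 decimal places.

-2.5238

Euler: p_{n+1} = p_n + h·f(t_n, p_n).
t=0.000000, p=-1.200000: f=-1.123200 → p ← -1.200000 + 0.45·(-1.123200) = -1.705440
t=0.450000, p=-1.705440: f=-1.818650 → p ← -1.705440 + 0.45·(-1.818650) = -2.523832
p(0.9) ≈ -2.5238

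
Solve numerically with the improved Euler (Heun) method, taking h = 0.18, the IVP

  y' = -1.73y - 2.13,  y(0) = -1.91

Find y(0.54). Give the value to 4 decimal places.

-1.5030

Heun: k1 = f(x_n, y_n); k2 = f(x_n + h, y_n + h·k1); y_{n+1} = y_n + (h/2)·(k1 + k2).
x=0.000000, y=-1.910000:
  k1 = f(0.000000, -1.910000) = 1.174300
  k2 = f(0.180000, -1.698626) = 0.808623
  y ← -1.910000 + (0.18/2)·(1.174300 + 0.808623) = -1.731537
x=0.180000, y=-1.731537:
  k1 = f(0.180000, -1.731537) = 0.865559
  k2 = f(0.360000, -1.575736) = 0.596024
  y ← -1.731537 + (0.18/2)·(0.865559 + 0.596024) = -1.599994
x=0.360000, y=-1.599994:
  k1 = f(0.360000, -1.599994) = 0.637990
  k2 = f(0.540000, -1.485156) = 0.439320
  y ← -1.599994 + (0.18/2)·(0.637990 + 0.439320) = -1.503037
y(0.54) ≈ -1.5030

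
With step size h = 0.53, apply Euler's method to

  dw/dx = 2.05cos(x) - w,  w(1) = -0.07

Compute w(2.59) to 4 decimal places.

-0.3673

Euler: w_{n+1} = w_n + h·f(x_n, w_n).
x=1.000000, w=-0.070000: f=1.177620 → w ← -0.070000 + 0.53·1.177620 = 0.554138
x=1.530000, w=0.554138: f=-0.470529 → w ← 0.554138 + 0.53·(-0.470529) = 0.304758
x=2.060000, w=0.304758: f=-1.268100 → w ← 0.304758 + 0.53·(-1.268100) = -0.367335
w(2.59) ≈ -0.3673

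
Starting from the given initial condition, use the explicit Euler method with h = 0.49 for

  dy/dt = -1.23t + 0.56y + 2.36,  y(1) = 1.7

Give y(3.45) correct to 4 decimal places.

Euler: y_{n+1} = y_n + h·f(t_n, y_n).
t=1.000000, y=1.700000: f=2.082000 → y ← 1.700000 + 0.49·2.082000 = 2.720180
t=1.490000, y=2.720180: f=2.050601 → y ← 2.720180 + 0.49·2.050601 = 3.724974
t=1.980000, y=3.724974: f=2.010586 → y ← 3.724974 + 0.49·2.010586 = 4.710161
t=2.470000, y=4.710161: f=1.959590 → y ← 4.710161 + 0.49·1.959590 = 5.670361
t=2.960000, y=5.670361: f=1.894602 → y ← 5.670361 + 0.49·1.894602 = 6.598716
y(3.45) ≈ 6.5987

6.5987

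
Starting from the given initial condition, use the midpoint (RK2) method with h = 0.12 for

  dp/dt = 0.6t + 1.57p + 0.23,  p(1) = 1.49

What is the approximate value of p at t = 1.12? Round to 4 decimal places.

Midpoint: k1 = f(t_n, p_n); k2 = f(t_n + h/2, p_n + (h/2)·k1); p_{n+1} = p_n + h·k2.
t=1.000000, p=1.490000:
  k1 = f(1.000000, 1.490000) = 3.169300
  k2 = f(1.060000, 1.680158) = 3.503848
  p ← 1.490000 + 0.12·3.503848 = 1.910462
p(1.12) ≈ 1.9105

1.9105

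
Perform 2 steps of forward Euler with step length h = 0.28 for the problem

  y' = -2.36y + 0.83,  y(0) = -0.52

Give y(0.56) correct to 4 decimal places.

Euler: y_{n+1} = y_n + h·f(x_n, y_n).
x=0.000000, y=-0.520000: f=2.057200 → y ← -0.520000 + 0.28·2.057200 = 0.056016
x=0.280000, y=0.056016: f=0.697802 → y ← 0.056016 + 0.28·0.697802 = 0.251401
y(0.56) ≈ 0.2514

0.2514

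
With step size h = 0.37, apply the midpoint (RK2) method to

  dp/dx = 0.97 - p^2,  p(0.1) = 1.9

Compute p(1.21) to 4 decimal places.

1.1448

Midpoint: k1 = f(x_n, p_n); k2 = f(x_n + h/2, p_n + (h/2)·k1); p_{n+1} = p_n + h·k2.
x=0.100000, p=1.900000:
  k1 = f(0.100000, 1.900000) = -2.640000
  k2 = f(0.285000, 1.411600) = -1.022615
  p ← 1.900000 + 0.37·(-1.022615) = 1.521633
x=0.470000, p=1.521633:
  k1 = f(0.470000, 1.521633) = -1.345366
  k2 = f(0.655000, 1.272740) = -0.649867
  p ← 1.521633 + 0.37·(-0.649867) = 1.281182
x=0.840000, p=1.281182:
  k1 = f(0.840000, 1.281182) = -0.671427
  k2 = f(1.025000, 1.156968) = -0.368575
  p ← 1.281182 + 0.37·(-0.368575) = 1.144809
p(1.21) ≈ 1.1448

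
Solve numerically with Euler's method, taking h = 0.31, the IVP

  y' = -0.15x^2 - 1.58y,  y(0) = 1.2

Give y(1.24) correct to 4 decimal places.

Euler: y_{n+1} = y_n + h·f(x_n, y_n).
x=0.000000, y=1.200000: f=-1.896000 → y ← 1.200000 + 0.31·(-1.896000) = 0.612240
x=0.310000, y=0.612240: f=-0.981754 → y ← 0.612240 + 0.31·(-0.981754) = 0.307896
x=0.620000, y=0.307896: f=-0.544136 → y ← 0.307896 + 0.31·(-0.544136) = 0.139214
x=0.930000, y=0.139214: f=-0.349693 → y ← 0.139214 + 0.31·(-0.349693) = 0.030809
y(1.24) ≈ 0.0308

0.0308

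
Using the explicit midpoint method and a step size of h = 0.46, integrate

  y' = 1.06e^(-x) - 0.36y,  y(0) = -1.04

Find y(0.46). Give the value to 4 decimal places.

Midpoint: k1 = f(x_n, y_n); k2 = f(x_n + h/2, y_n + (h/2)·k1); y_{n+1} = y_n + h·k2.
x=0.000000, y=-1.040000:
  k1 = f(0.000000, -1.040000) = 1.434400
  k2 = f(0.230000, -0.710088) = 1.097837
  y ← -1.040000 + 0.46·1.097837 = -0.534995
y(0.46) ≈ -0.5350

-0.5350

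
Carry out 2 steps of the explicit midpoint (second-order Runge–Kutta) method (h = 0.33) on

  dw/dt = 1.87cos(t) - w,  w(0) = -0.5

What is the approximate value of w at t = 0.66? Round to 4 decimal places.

0.5515

Midpoint: k1 = f(t_n, w_n); k2 = f(t_n + h/2, w_n + (h/2)·k1); w_{n+1} = w_n + h·k2.
t=0.000000, w=-0.500000:
  k1 = f(0.000000, -0.500000) = 2.370000
  k2 = f(0.165000, -0.108950) = 1.953552
  w ← -0.500000 + 0.33·1.953552 = 0.144672
t=0.330000, w=0.144672:
  k1 = f(0.330000, 0.144672) = 1.624427
  k2 = f(0.495000, 0.412703) = 1.232839
  w ← 0.144672 + 0.33·1.232839 = 0.551509
w(0.66) ≈ 0.5515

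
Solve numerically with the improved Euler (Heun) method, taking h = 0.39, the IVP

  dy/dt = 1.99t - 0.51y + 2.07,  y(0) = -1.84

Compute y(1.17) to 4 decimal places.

Heun: k1 = f(t_n, y_n); k2 = f(t_n + h, y_n + h·k1); y_{n+1} = y_n + (h/2)·(k1 + k2).
t=0.000000, y=-1.840000:
  k1 = f(0.000000, -1.840000) = 3.008400
  k2 = f(0.390000, -0.666724) = 3.186129
  y ← -1.840000 + (0.39/2)·(3.008400 + 3.186129) = -0.632067
t=0.390000, y=-0.632067:
  k1 = f(0.390000, -0.632067) = 3.168454
  k2 = f(0.780000, 0.603630) = 3.314349
  y ← -0.632067 + (0.39/2)·(3.168454 + 3.314349) = 0.632080
t=0.780000, y=0.632080:
  k1 = f(0.780000, 0.632080) = 3.299839
  k2 = f(1.170000, 1.919017) = 3.419601
  y ← 0.632080 + (0.39/2)·(3.299839 + 3.419601) = 1.942371
y(1.17) ≈ 1.9424

1.9424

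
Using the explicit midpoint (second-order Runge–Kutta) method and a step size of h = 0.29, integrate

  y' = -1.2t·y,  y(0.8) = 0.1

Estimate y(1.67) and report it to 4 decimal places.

0.0279

Midpoint: k1 = f(t_n, y_n); k2 = f(t_n + h/2, y_n + (h/2)·k1); y_{n+1} = y_n + h·k2.
t=0.800000, y=0.100000:
  k1 = f(0.800000, 0.100000) = -0.096000
  k2 = f(0.945000, 0.086080) = -0.097615
  y ← 0.100000 + 0.29·(-0.097615) = 0.071692
t=1.090000, y=0.071692:
  k1 = f(1.090000, 0.071692) = -0.093773
  k2 = f(1.235000, 0.058095) = -0.086096
  y ← 0.071692 + 0.29·(-0.086096) = 0.046724
t=1.380000, y=0.046724:
  k1 = f(1.380000, 0.046724) = -0.077375
  k2 = f(1.525000, 0.035504) = -0.064973
  y ← 0.046724 + 0.29·(-0.064973) = 0.027882
y(1.67) ≈ 0.0279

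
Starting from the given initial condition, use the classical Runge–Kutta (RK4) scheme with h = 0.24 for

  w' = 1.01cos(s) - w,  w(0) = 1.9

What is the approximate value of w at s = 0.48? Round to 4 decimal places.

RK4: k1 = f(s_n, w_n); k2 = f(s_n + h/2, w_n + (h/2)·k1); k3 = f(s_n + h/2, w_n + (h/2)·k2); k4 = f(s_n + h, w_n + h·k3); w_{n+1} = w_n + (h/6)·(k1 + 2k2 + 2k3 + k4).
s=0.000000, w=1.900000:
  k1 = f(0.000000, 1.900000) = -0.890000
  k2 = f(0.120000, 1.793200) = -0.790463
  k3 = f(0.120000, 1.805144) = -0.802408
  k4 = f(0.240000, 1.707422) = -0.726371
  w ← 1.900000 + (0.24/6)·(k1 + 2k2 + 2k3 + k4) = 1.707915
s=0.240000, w=1.707915:
  k1 = f(0.240000, 1.707915) = -0.726864
  k2 = f(0.360000, 1.620692) = -0.675436
  k3 = f(0.360000, 1.626863) = -0.681607
  k4 = f(0.480000, 1.544330) = -0.648465
  w ← 1.707915 + (0.24/6)·(k1 + 2k2 + 2k3 + k4) = 1.544339
w(0.48) ≈ 1.5443

1.5443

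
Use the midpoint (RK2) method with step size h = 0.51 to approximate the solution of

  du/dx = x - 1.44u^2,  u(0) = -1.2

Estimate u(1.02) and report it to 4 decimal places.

Midpoint: k1 = f(x_n, u_n); k2 = f(x_n + h/2, u_n + (h/2)·k1); u_{n+1} = u_n + h·k2.
x=0.000000, u=-1.200000:
  k1 = f(0.000000, -1.200000) = -2.073600
  k2 = f(0.255000, -1.728768) = -4.048640
  u ← -1.200000 + 0.51·(-4.048640) = -3.264806
x=0.510000, u=-3.264806:
  k1 = f(0.510000, -3.264806) = -14.838903
  k2 = f(0.765000, -7.048727) = -70.780747
  u ← -3.264806 + 0.51·(-70.780747) = -39.362987
u(1.02) ≈ -39.3630

-39.3630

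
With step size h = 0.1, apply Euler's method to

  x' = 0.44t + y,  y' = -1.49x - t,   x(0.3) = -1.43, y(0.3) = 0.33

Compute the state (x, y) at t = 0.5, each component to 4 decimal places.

Euler on (x,y): x_{n+1} = x_n + h·x', y_{n+1} = y_n + h·y'.
0.300000: (-1.430000, 0.330000); f=(0.462000, 1.830700) → (-1.383800, 0.513070)
0.400000: (-1.383800, 0.513070); f=(0.689070, 1.661862) → (-1.314893, 0.679256)
(x(0.5), y(0.5)) ≈ (-1.3149, 0.6793)

-1.3149, 0.6793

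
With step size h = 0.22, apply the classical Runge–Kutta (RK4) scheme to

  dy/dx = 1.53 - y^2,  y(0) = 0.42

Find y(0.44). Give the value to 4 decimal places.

RK4: k1 = f(x_n, y_n); k2 = f(x_n + h/2, y_n + (h/2)·k1); k3 = f(x_n + h/2, y_n + (h/2)·k2); k4 = f(x_n + h, y_n + h·k3); y_{n+1} = y_n + (h/6)·(k1 + 2k2 + 2k3 + k4).
x=0.000000, y=0.420000:
  k1 = f(0.000000, 0.420000) = 1.353600
  k2 = f(0.110000, 0.568896) = 1.206357
  k3 = f(0.110000, 0.552699) = 1.224523
  k4 = f(0.220000, 0.689395) = 1.054734
  y ← 0.420000 + (0.22/6)·(k1 + 2k2 + 2k3 + k4) = 0.686570
x=0.220000, y=0.686570:
  k1 = f(0.220000, 0.686570) = 1.058621
  k2 = f(0.330000, 0.803019) = 0.885161
  k3 = f(0.330000, 0.783938) = 0.915441
  k4 = f(0.440000, 0.887967) = 0.741514
  y ← 0.686570 + (0.22/6)·(k1 + 2k2 + 2k3 + k4) = 0.884619
y(0.44) ≈ 0.8846

0.8846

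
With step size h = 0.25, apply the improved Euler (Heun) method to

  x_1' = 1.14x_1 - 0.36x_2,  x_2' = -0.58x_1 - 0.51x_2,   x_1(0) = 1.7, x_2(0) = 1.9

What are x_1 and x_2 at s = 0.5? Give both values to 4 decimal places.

Heun on (x_1,x_2): k1 = f(s_n, state_n); k2 = f(s_n + h, state_n + h·k1); state_{n+1} = state_n + (h/2)·(k1 + k2).
0.000000: (1.700000, 1.900000)
  k1 = (1.254000, -1.955000)
  predictor → (2.013500, 1.411250)
  k2 = (1.787340, -1.887567)
  → (2.080167, 1.419679)
0.250000: (2.080167, 1.419679)
  k1 = (1.860306, -1.930533)
  predictor → (2.545244, 0.937046)
  k2 = (2.564242, -1.954135)
  → (2.633236, 0.934096)
(x_1(0.5), x_2(0.5)) ≈ (2.6332, 0.9341)

2.6332, 0.9341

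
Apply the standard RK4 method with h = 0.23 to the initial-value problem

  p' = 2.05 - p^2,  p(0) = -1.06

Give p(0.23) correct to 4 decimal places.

RK4: k1 = f(t_n, p_n); k2 = f(t_n + h/2, p_n + (h/2)·k1); k3 = f(t_n + h/2, p_n + (h/2)·k2); k4 = f(t_n + h, p_n + h·k3); p_{n+1} = p_n + (h/6)·(k1 + 2k2 + 2k3 + k4).
t=0.000000, p=-1.060000:
  k1 = f(0.000000, -1.060000) = 0.926400
  k2 = f(0.115000, -0.953464) = 1.140906
  k3 = f(0.115000, -0.928796) = 1.187338
  k4 = f(0.230000, -0.786912) = 1.430769
  p ← -1.060000 + (0.23/6)·(k1 + 2k2 + 2k3 + k4) = -0.791143
p(0.23) ≈ -0.7911

-0.7911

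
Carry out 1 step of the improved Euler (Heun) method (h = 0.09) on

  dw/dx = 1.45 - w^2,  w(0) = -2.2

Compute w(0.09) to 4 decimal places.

Heun: k1 = f(x_n, w_n); k2 = f(x_n + h, w_n + h·k1); w_{n+1} = w_n + (h/2)·(k1 + k2).
x=0.000000, w=-2.200000:
  k1 = f(0.000000, -2.200000) = -3.390000
  k2 = f(0.090000, -2.505100) = -4.825526
  w ← -2.200000 + (0.09/2)·(-3.390000 + (-4.825526)) = -2.569699
w(0.09) ≈ -2.5697

-2.5697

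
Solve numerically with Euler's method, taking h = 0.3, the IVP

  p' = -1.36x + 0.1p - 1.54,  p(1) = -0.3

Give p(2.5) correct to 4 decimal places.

Euler: p_{n+1} = p_n + h·f(x_n, p_n).
x=1.000000, p=-0.300000: f=-2.930000 → p ← -0.300000 + 0.3·(-2.930000) = -1.179000
x=1.300000, p=-1.179000: f=-3.425900 → p ← -1.179000 + 0.3·(-3.425900) = -2.206770
x=1.600000, p=-2.206770: f=-3.936677 → p ← -2.206770 + 0.3·(-3.936677) = -3.387773
x=1.900000, p=-3.387773: f=-4.462777 → p ← -3.387773 + 0.3·(-4.462777) = -4.726606
x=2.200000, p=-4.726606: f=-5.004661 → p ← -4.726606 + 0.3·(-5.004661) = -6.228004
p(2.5) ≈ -6.2280

-6.2280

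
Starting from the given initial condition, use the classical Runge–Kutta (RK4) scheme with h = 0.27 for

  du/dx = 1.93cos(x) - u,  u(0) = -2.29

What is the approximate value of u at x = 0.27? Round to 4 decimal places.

RK4: k1 = f(x_n, u_n); k2 = f(x_n + h/2, u_n + (h/2)·k1); k3 = f(x_n + h/2, u_n + (h/2)·k2); k4 = f(x_n + h, u_n + h·k3); u_{n+1} = u_n + (h/6)·(k1 + 2k2 + 2k3 + k4).
x=0.000000, u=-2.290000:
  k1 = f(0.000000, -2.290000) = 4.220000
  k2 = f(0.135000, -1.720300) = 3.632740
  k3 = f(0.135000, -1.799580) = 3.712020
  k4 = f(0.270000, -1.287755) = 3.147833
  u ← -2.290000 + (0.27/6)·(k1 + 2k2 + 2k3 + k4) = -1.297419
u(0.27) ≈ -1.2974

-1.2974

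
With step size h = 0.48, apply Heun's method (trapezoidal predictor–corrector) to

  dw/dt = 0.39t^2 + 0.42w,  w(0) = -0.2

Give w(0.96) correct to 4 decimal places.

-0.1601

Heun: k1 = f(t_n, w_n); k2 = f(t_n + h, w_n + h·k1); w_{n+1} = w_n + (h/2)·(k1 + k2).
t=0.000000, w=-0.200000:
  k1 = f(0.000000, -0.200000) = -0.084000
  k2 = f(0.480000, -0.240320) = -0.011078
  w ← -0.200000 + (0.48/2)·(-0.084000 + (-0.011078)) = -0.222819
t=0.480000, w=-0.222819:
  k1 = f(0.480000, -0.222819) = -0.003728
  k2 = f(0.960000, -0.224608) = 0.265089
  w ← -0.222819 + (0.48/2)·(-0.003728 + 0.265089) = -0.160092
w(0.96) ≈ -0.1601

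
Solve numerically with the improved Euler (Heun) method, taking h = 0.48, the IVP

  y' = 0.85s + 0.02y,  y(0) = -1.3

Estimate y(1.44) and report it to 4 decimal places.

Heun: k1 = f(s_n, y_n); k2 = f(s_n + h, y_n + h·k1); y_{n+1} = y_n + (h/2)·(k1 + k2).
s=0.000000, y=-1.300000:
  k1 = f(0.000000, -1.300000) = -0.026000
  k2 = f(0.480000, -1.312480) = 0.381750
  y ← -1.300000 + (0.48/2)·(-0.026000 + 0.381750) = -1.214620
s=0.480000, y=-1.214620:
  k1 = f(0.480000, -1.214620) = 0.383708
  k2 = f(0.960000, -1.030440) = 0.795391
  y ← -1.214620 + (0.48/2)·(0.383708 + 0.795391) = -0.931636
s=0.960000, y=-0.931636:
  k1 = f(0.960000, -0.931636) = 0.797367
  k2 = f(1.440000, -0.548900) = 1.213022
  y ← -0.931636 + (0.48/2)·(0.797367 + 1.213022) = -0.449143
y(1.44) ≈ -0.4491

-0.4491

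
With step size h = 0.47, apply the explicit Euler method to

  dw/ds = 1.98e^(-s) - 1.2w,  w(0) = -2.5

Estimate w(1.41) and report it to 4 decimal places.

Euler: w_{n+1} = w_n + h·f(s_n, w_n).
s=0.000000, w=-2.500000: f=4.980000 → w ← -2.500000 + 0.47·4.980000 = -0.159400
s=0.470000, w=-0.159400: f=1.428784 → w ← -0.159400 + 0.47·1.428784 = 0.512129
s=0.940000, w=0.512129: f=0.158889 → w ← 0.512129 + 0.47·0.158889 = 0.586806
w(1.41) ≈ 0.5868

0.5868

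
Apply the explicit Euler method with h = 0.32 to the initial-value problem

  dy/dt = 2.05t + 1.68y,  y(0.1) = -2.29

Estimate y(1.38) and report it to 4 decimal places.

Euler: y_{n+1} = y_n + h·f(t_n, y_n).
t=0.100000, y=-2.290000: f=-3.642200 → y ← -2.290000 + 0.32·(-3.642200) = -3.455504
t=0.420000, y=-3.455504: f=-4.944247 → y ← -3.455504 + 0.32·(-4.944247) = -5.037663
t=0.740000, y=-5.037663: f=-6.946274 → y ← -5.037663 + 0.32·(-6.946274) = -7.260471
t=1.060000, y=-7.260471: f=-10.024591 → y ← -7.260471 + 0.32·(-10.024591) = -10.468340
y(1.38) ≈ -10.4683

-10.4683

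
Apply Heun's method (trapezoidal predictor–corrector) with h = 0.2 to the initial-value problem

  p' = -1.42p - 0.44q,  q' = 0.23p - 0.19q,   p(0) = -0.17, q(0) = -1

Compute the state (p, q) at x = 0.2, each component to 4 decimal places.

Heun on (p,q): k1 = f(x_n, state_n); k2 = f(x_n + h, state_n + h·k1); state_{n+1} = state_n + (h/2)·(k1 + k2).
0.000000: (-0.170000, -1.000000)
  k1 = (0.681400, 0.150900)
  predictor → (-0.033720, -0.969820)
  k2 = (0.474603, 0.176510)
  → (-0.054400, -0.967259)
(p(0.2), q(0.2)) ≈ (-0.0544, -0.9673)

-0.0544, -0.9673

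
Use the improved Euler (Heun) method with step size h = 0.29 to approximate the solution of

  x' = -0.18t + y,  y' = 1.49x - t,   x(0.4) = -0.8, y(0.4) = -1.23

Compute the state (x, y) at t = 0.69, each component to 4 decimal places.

-1.2521, -1.8153

Heun on (x,y): k1 = f(t_n, state_n); k2 = f(t_n + h, state_n + h·k1); state_{n+1} = state_n + (h/2)·(k1 + k2).
0.400000: (-0.800000, -1.230000)
  k1 = (-1.302000, -1.592000)
  predictor → (-1.177580, -1.691680)
  k2 = (-1.815880, -2.444594)
  → (-1.252093, -1.815306)
(x(0.69), y(0.69)) ≈ (-1.2521, -1.8153)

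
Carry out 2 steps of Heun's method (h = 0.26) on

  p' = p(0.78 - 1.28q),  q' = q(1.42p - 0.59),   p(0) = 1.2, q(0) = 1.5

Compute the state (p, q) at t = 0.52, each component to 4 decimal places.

Heun on (p,q): k1 = f(t_n, state_n); k2 = f(t_n + h, state_n + h·k1); state_{n+1} = state_n + (h/2)·(k1 + k2).
0.000000: (1.200000, 1.500000)
  k1 = (-1.368000, 1.671000)
  predictor → (0.844320, 1.934460)
  k2 = (-1.432059, 1.177959)
  → (0.835992, 1.870365)
0.260000: (0.835992, 1.870365)
  k1 = (-1.349348, 1.116812)
  predictor → (0.485162, 2.160736)
  k2 = (-0.963407, 0.213762)
  → (0.535334, 2.043339)
(p(0.52), q(0.52)) ≈ (0.5353, 2.0433)

0.5353, 2.0433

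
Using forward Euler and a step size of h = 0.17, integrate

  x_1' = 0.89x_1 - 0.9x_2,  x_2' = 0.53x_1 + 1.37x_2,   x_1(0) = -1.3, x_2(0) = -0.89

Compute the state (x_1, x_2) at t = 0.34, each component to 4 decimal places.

-1.3806, -1.6198

Euler on (x_1,x_2): x_1_{n+1} = x_1_n + h·x_1', x_2_{n+1} = x_2_n + h·x_2'.
0.000000: (-1.300000, -0.890000); f=(-0.356000, -1.908300) → (-1.360520, -1.214411)
0.170000: (-1.360520, -1.214411); f=(-0.117893, -2.384819) → (-1.380562, -1.619830)
(x_1(0.34), x_2(0.34)) ≈ (-1.3806, -1.6198)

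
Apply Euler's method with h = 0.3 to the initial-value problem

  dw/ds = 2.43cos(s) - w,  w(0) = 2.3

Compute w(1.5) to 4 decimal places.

1.6767

Euler: w_{n+1} = w_n + h·f(s_n, w_n).
s=0.000000, w=2.300000: f=0.130000 → w ← 2.300000 + 0.3·0.130000 = 2.339000
s=0.300000, w=2.339000: f=-0.017532 → w ← 2.339000 + 0.3·(-0.017532) = 2.333740
s=0.600000, w=2.333740: f=-0.328175 → w ← 2.333740 + 0.3·(-0.328175) = 2.235288
s=0.900000, w=2.235288: f=-0.724776 → w ← 2.235288 + 0.3·(-0.724776) = 2.017855
s=1.200000, w=2.017855: f=-1.137326 → w ← 2.017855 + 0.3·(-1.137326) = 1.676657
w(1.5) ≈ 1.6767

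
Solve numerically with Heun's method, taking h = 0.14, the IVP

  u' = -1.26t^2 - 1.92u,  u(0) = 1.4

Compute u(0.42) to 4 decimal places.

0.6046

Heun: k1 = f(t_n, u_n); k2 = f(t_n + h, u_n + h·k1); u_{n+1} = u_n + (h/2)·(k1 + k2).
t=0.000000, u=1.400000:
  k1 = f(0.000000, 1.400000) = -2.688000
  k2 = f(0.140000, 1.023680) = -1.990162
  u ← 1.400000 + (0.14/2)·(-2.688000 + (-1.990162)) = 1.072529
t=0.140000, u=1.072529:
  k1 = f(0.140000, 1.072529) = -2.083951
  k2 = f(0.280000, 0.780776) = -1.597873
  u ← 1.072529 + (0.14/2)·(-2.083951 + (-1.597873)) = 0.814801
t=0.280000, u=0.814801:
  k1 = f(0.280000, 0.814801) = -1.663202
  k2 = f(0.420000, 0.581953) = -1.339613
  u ← 0.814801 + (0.14/2)·(-1.663202 + (-1.339613)) = 0.604604
u(0.42) ≈ 0.6046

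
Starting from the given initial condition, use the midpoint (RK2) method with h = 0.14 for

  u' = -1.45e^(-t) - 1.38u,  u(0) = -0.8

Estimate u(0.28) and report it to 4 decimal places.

Midpoint: k1 = f(t_n, u_n); k2 = f(t_n + h/2, u_n + (h/2)·k1); u_{n+1} = u_n + h·k2.
t=0.000000, u=-0.800000:
  k1 = f(0.000000, -0.800000) = -0.346000
  k2 = f(0.070000, -0.824220) = -0.214547
  u ← -0.800000 + 0.14·(-0.214547) = -0.830037
t=0.140000, u=-0.830037:
  k1 = f(0.140000, -0.830037) = -0.115119
  k2 = f(0.210000, -0.838095) = -0.018776
  u ← -0.830037 + 0.14·(-0.018776) = -0.832665
u(0.28) ≈ -0.8327

-0.8327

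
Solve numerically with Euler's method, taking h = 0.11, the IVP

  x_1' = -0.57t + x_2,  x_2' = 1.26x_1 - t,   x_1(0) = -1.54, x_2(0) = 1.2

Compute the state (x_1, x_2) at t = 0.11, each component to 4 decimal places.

-1.4080, 0.9866

Euler on (x_1,x_2): x_1_{n+1} = x_1_n + h·x_1', x_2_{n+1} = x_2_n + h·x_2'.
0.000000: (-1.540000, 1.200000); f=(1.200000, -1.940400) → (-1.408000, 0.986556)
(x_1(0.11), x_2(0.11)) ≈ (-1.4080, 0.9866)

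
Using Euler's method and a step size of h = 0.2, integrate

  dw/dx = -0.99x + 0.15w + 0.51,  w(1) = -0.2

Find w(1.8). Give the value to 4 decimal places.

Euler: w_{n+1} = w_n + h·f(x_n, w_n).
x=1.000000, w=-0.200000: f=-0.510000 → w ← -0.200000 + 0.2·(-0.510000) = -0.302000
x=1.200000, w=-0.302000: f=-0.723300 → w ← -0.302000 + 0.2·(-0.723300) = -0.446660
x=1.400000, w=-0.446660: f=-0.942999 → w ← -0.446660 + 0.2·(-0.942999) = -0.635260
x=1.600000, w=-0.635260: f=-1.169289 → w ← -0.635260 + 0.2·(-1.169289) = -0.869118
w(1.8) ≈ -0.8691

-0.8691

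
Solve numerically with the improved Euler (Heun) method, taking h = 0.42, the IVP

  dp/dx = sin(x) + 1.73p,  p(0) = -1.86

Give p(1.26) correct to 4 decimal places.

-13.2558

Heun: k1 = f(x_n, p_n); k2 = f(x_n + h, p_n + h·k1); p_{n+1} = p_n + (h/2)·(k1 + k2).
x=0.000000, p=-1.860000:
  k1 = f(0.000000, -1.860000) = -3.217800
  k2 = f(0.420000, -3.211476) = -5.148093
  p ← -1.860000 + (0.42/2)·(-3.217800 + (-5.148093)) = -3.616838
x=0.420000, p=-3.616838:
  k1 = f(0.420000, -3.616838) = -5.849368
  k2 = f(0.840000, -6.073572) = -9.762637
  p ← -3.616838 + (0.42/2)·(-5.849368 + (-9.762637)) = -6.895359
x=0.840000, p=-6.895359:
  k1 = f(0.840000, -6.895359) = -11.184327
  k2 = f(1.260000, -11.592776) = -19.103412
  p ← -6.895359 + (0.42/2)·(-11.184327 + (-19.103412)) = -13.255784
p(1.26) ≈ -13.2558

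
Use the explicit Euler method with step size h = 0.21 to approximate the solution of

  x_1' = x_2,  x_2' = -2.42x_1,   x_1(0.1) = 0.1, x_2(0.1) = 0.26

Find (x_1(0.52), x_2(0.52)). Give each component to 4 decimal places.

Euler on (x_1,x_2): x_1_{n+1} = x_1_n + h·x_1', x_2_{n+1} = x_2_n + h·x_2'.
0.100000: (0.100000, 0.260000); f=(0.260000, -0.242000) → (0.154600, 0.209180)
0.310000: (0.154600, 0.209180); f=(0.209180, -0.374132) → (0.198528, 0.130612)
(x_1(0.52), x_2(0.52)) ≈ (0.1985, 0.1306)

0.1985, 0.1306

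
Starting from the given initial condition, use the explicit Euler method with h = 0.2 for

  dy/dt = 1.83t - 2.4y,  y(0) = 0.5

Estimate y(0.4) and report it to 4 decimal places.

0.2084

Euler: y_{n+1} = y_n + h·f(t_n, y_n).
t=0.000000, y=0.500000: f=-1.200000 → y ← 0.500000 + 0.2·(-1.200000) = 0.260000
t=0.200000, y=0.260000: f=-0.258000 → y ← 0.260000 + 0.2·(-0.258000) = 0.208400
y(0.4) ≈ 0.2084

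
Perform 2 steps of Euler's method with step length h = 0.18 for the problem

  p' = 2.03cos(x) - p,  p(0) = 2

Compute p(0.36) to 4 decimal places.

2.0039

Euler: p_{n+1} = p_n + h·f(x_n, p_n).
x=0.000000, p=2.000000: f=0.030000 → p ← 2.000000 + 0.18·0.030000 = 2.005400
x=0.180000, p=2.005400: f=-0.008197 → p ← 2.005400 + 0.18·(-0.008197) = 2.003924
p(0.36) ≈ 2.0039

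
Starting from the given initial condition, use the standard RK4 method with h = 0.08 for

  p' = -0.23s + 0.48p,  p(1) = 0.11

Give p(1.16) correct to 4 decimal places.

RK4: k1 = f(s_n, p_n); k2 = f(s_n + h/2, p_n + (h/2)·k1); k3 = f(s_n + h/2, p_n + (h/2)·k2); k4 = f(s_n + h, p_n + h·k3); p_{n+1} = p_n + (h/6)·(k1 + 2k2 + 2k3 + k4).
s=1.000000, p=0.110000:
  k1 = f(1.000000, 0.110000) = -0.177200
  k2 = f(1.040000, 0.102912) = -0.189802
  k3 = f(1.040000, 0.102408) = -0.190044
  k4 = f(1.080000, 0.094796) = -0.202898
  p ← 0.110000 + (0.08/6)·(k1 + 2k2 + 2k3 + k4) = 0.094803
s=1.080000, p=0.094803:
  k1 = f(1.080000, 0.094803) = -0.202895
  k2 = f(1.120000, 0.086687) = -0.215990
  k3 = f(1.120000, 0.086163) = -0.216242
  k4 = f(1.160000, 0.077503) = -0.229598
  p ← 0.094803 + (0.08/6)·(k1 + 2k2 + 2k3 + k4) = 0.077510
p(1.16) ≈ 0.0775

0.0775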